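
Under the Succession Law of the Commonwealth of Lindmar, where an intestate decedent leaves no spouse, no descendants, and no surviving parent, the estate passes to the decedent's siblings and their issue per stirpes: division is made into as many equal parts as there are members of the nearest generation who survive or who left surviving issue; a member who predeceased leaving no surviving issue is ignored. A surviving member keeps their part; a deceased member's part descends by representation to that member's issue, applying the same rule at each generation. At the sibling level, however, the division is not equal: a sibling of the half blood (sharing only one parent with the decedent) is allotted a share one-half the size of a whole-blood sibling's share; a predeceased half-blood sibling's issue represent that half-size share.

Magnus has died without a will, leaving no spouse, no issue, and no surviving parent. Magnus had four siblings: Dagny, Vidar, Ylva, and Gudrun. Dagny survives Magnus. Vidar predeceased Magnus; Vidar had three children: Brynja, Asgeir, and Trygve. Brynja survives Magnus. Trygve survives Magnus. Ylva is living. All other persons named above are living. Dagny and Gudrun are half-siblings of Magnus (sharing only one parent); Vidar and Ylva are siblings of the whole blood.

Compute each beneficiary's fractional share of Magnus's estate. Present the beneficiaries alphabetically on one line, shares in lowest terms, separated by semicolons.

No spouse, descendants, or parent survives, so the estate passes to Magnus's siblings per stirpes.
Half-blood siblings count for one-half the weight of whole-blood siblings at the initial division.
Dividing 1 in proportion to weights (total weight 3): Dagny (weight 1/2) → 1/6; Vidar (weight 1) → 1/3; Ylva (weight 1) → 1/3; Gudrun (weight 1/2) → 1/6.
Dagny is living and takes 1/6.
Vidar predeceased; the 1/3 allotted to Vidar's branch passes to Vidar's issue by representation.
The 1/3 is divided into 3 equal shares of 1/9 among Brynja, Asgeir, Trygve.
Brynja is living and takes 1/9.
Asgeir is living and takes 1/9.
Trygve is living and takes 1/9.
Ylva is living and takes 1/3.
Gudrun is living and takes 1/6.

Asgeir 1/9; Brynja 1/9; Dagny 1/6; Gudrun 1/6; Trygve 1/9; Ylva 1/3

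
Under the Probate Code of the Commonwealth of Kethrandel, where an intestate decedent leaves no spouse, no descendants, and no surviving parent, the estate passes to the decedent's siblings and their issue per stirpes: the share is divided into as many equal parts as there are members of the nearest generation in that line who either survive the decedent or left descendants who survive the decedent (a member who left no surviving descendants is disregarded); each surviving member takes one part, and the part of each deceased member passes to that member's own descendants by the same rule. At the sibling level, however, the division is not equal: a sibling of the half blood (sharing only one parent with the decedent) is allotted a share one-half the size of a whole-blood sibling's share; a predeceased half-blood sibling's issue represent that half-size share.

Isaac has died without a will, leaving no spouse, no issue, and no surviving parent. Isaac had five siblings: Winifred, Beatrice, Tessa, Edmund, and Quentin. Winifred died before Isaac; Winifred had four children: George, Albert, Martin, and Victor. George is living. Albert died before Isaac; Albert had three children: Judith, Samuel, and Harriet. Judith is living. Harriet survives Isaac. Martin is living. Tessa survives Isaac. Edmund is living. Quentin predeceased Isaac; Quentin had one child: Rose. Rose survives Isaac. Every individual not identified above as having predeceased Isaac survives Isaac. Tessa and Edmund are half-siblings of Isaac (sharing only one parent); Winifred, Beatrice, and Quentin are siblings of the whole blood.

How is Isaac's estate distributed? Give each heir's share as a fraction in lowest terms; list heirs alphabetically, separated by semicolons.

No spouse, descendants, or parent survives, so the estate passes to Isaac's siblings per stirpes.
Half-blood siblings count for one-half the weight of whole-blood siblings at the initial division.
Dividing 1 in proportion to weights (total weight 4): Winifred (weight 1) → 1/4; Beatrice (weight 1) → 1/4; Tessa (weight 1/2) → 1/8; Edmund (weight 1/2) → 1/8; Quentin (weight 1) → 1/4.
Winifred predeceased; the 1/4 allotted to Winifred's branch passes to Winifred's issue by representation.
The 1/4 is divided into 4 equal shares of 1/16 among George, Albert, Martin, Victor.
George is living and takes 1/16.
Albert predeceased; the 1/16 allotted to Albert's branch passes to Albert's issue by representation.
The 1/16 is divided into 3 equal shares of 1/48 among Judith, Samuel, Harriet.
Judith is living and takes 1/48.
Samuel is living and takes 1/48.
Harriet is living and takes 1/48.
Martin is living and takes 1/16.
Victor is living and takes 1/16.
Beatrice is living and takes 1/4.
Tessa is living and takes 1/8.
Edmund is living and takes 1/8.
Quentin predeceased; the 1/4 allotted to Quentin's branch passes to Quentin's issue by representation.
Rose is the sole taker at this level and receives the full 1/4.

Beatrice 1/4; Edmund 1/8; George 1/16; Harriet 1/48; Judith 1/48; Martin 1/16; Rose 1/4; Samuel 1/48; Tessa 1/8; Victor 1/16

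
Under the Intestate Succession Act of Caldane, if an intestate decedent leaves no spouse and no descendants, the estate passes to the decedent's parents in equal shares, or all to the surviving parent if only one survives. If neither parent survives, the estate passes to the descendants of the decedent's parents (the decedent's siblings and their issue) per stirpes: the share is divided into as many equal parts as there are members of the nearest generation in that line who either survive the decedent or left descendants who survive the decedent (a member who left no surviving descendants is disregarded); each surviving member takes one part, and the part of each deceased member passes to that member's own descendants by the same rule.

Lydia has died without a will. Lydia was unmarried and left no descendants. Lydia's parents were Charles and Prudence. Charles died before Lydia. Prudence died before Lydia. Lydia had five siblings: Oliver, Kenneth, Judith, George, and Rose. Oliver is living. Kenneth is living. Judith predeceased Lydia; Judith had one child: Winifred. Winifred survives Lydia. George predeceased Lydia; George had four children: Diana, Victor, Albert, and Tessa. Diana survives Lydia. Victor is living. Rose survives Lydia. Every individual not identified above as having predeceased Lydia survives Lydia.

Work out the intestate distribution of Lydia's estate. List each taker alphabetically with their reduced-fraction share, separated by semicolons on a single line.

Neither parent survives and there are no descendants, so the estate passes to Lydia's siblings and their issue per stirpes.
The estate is divided into 5 equal shares of 1/5 among Oliver, Kenneth, Judith, George, Rose.
Oliver is living and takes 1/5.
Kenneth is living and takes 1/5.
Judith predeceased; the 1/5 allotted to Judith's branch passes to Judith's issue by representation.
Winifred is the sole taker at this level and receives the full 1/5.
George predeceased; the 1/5 allotted to George's branch passes to George's issue by representation.
The 1/5 is divided into 4 equal shares of 1/20 among Diana, Victor, Albert, Tessa.
Diana is living and takes 1/20.
Victor is living and takes 1/20.
Albert is living and takes 1/20.
Tessa is living and takes 1/20.
Rose is living and takes 1/5.

Albert 1/20; Diana 1/20; Kenneth 1/5; Oliver 1/5; Rose 1/5; Tessa 1/20; Victor 1/20; Winifred 1/5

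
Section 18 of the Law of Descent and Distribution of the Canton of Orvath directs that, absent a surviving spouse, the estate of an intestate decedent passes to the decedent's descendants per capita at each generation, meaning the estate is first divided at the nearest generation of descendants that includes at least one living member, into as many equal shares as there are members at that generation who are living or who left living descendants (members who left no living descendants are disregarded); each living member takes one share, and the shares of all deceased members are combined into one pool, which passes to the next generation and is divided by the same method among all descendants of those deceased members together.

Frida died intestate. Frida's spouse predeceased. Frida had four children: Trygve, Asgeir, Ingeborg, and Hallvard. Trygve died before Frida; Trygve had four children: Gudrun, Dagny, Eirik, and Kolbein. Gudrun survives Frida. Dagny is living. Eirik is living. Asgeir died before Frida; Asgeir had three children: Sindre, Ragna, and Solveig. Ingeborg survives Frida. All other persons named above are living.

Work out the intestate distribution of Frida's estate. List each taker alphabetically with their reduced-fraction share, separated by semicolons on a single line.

Dagny 1/14; Eirik 1/14; Gudrun 1/14; Hallvard 1/4; Ingeborg 1/4; Kolbein 1/14; Ragna 1/14; Sindre 1/14; Solveig 1/14

There is no surviving spouse, so the entire estate passes to Frida's descendants per capita at each generation.
At generation 1 (Trygve, Asgeir, Ingeborg, Hallvard) there are 4 shares of (1)/4 = 1/4 each.
Living: Ingeborg and Hallvard — each takes 1/4.
Deceased: Trygve and Asgeir. Their combined 1/2 is pooled and carried to generation 2.
At generation 2 (Gudrun, Dagny, Eirik, Kolbein, Sindre, Ragna, Solveig) there are 7 shares of (1/2)/7 = 1/14 each.
Living: Gudrun, Dagny, Eirik, Kolbein, Sindre, Ragna, and Solveig — each takes 1/14.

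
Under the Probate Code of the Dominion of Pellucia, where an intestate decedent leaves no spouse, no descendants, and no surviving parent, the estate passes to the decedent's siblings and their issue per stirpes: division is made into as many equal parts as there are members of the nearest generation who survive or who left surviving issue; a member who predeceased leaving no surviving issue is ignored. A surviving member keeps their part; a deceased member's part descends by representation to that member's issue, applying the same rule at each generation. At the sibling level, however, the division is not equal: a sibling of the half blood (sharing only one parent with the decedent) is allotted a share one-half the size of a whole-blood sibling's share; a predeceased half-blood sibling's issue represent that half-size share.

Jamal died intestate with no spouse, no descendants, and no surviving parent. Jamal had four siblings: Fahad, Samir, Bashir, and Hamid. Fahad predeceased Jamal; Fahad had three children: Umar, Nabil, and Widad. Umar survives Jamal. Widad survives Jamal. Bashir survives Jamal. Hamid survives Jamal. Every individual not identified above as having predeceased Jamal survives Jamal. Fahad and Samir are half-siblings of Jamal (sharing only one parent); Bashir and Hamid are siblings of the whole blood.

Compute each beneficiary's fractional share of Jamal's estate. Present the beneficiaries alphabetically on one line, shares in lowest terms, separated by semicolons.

Bashir 1/3; Hamid 1/3; Nabil 1/18; Samir 1/6; Umar 1/18; Widad 1/18

No spouse, descendants, or parent survives, so the estate passes to Jamal's siblings per stirpes.
Half-blood siblings count for one-half the weight of whole-blood siblings at the initial division.
Dividing 1 in proportion to weights (total weight 3): Fahad (weight 1/2) → 1/6; Samir (weight 1/2) → 1/6; Bashir (weight 1) → 1/3; Hamid (weight 1) → 1/3.
Fahad predeceased; the 1/6 allotted to Fahad's branch passes to Fahad's issue by representation.
The 1/6 is divided into 3 equal shares of 1/18 among Umar, Nabil, Widad.
Umar is living and takes 1/18.
Nabil is living and takes 1/18.
Widad is living and takes 1/18.
Samir is living and takes 1/6.
Bashir is living and takes 1/3.
Hamid is living and takes 1/3.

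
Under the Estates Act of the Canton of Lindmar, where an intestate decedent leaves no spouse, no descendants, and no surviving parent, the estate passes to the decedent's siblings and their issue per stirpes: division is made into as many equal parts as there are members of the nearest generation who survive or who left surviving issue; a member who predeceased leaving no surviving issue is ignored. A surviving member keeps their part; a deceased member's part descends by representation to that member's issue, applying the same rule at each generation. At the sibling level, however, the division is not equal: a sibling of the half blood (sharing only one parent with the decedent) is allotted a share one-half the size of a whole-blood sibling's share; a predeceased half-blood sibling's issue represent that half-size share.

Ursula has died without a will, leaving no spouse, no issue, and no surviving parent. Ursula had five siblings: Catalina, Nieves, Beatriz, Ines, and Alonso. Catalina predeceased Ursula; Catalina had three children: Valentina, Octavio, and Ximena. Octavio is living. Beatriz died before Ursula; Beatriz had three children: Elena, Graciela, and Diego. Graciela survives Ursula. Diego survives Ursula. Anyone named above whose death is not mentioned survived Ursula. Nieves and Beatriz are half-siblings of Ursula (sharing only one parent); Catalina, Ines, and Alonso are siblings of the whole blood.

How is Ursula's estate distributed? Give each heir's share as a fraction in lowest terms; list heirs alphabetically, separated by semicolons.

No spouse, descendants, or parent survives, so the estate passes to Ursula's siblings per stirpes.
Half-blood siblings count for one-half the weight of whole-blood siblings at the initial division.
Dividing 1 in proportion to weights (total weight 4): Catalina (weight 1) → 1/4; Nieves (weight 1/2) → 1/8; Beatriz (weight 1/2) → 1/8; Ines (weight 1) → 1/4; Alonso (weight 1) → 1/4.
Catalina predeceased; the 1/4 allotted to Catalina's branch passes to Catalina's issue by representation.
The 1/4 is divided into 3 equal shares of 1/12 among Valentina, Octavio, Ximena.
Valentina is living and takes 1/12.
Octavio is living and takes 1/12.
Ximena is living and takes 1/12.
Nieves is living and takes 1/8.
Beatriz predeceased; the 1/8 allotted to Beatriz's branch passes to Beatriz's issue by representation.
The 1/8 is divided into 3 equal shares of 1/24 among Elena, Graciela, Diego.
Elena is living and takes 1/24.
Graciela is living and takes 1/24.
Diego is living and takes 1/24.
Ines is living and takes 1/4.
Alonso is living and takes 1/4.

Alonso 1/4; Diego 1/24; Elena 1/24; Graciela 1/24; Ines 1/4; Nieves 1/8; Octavio 1/12; Valentina 1/12; Ximena 1/12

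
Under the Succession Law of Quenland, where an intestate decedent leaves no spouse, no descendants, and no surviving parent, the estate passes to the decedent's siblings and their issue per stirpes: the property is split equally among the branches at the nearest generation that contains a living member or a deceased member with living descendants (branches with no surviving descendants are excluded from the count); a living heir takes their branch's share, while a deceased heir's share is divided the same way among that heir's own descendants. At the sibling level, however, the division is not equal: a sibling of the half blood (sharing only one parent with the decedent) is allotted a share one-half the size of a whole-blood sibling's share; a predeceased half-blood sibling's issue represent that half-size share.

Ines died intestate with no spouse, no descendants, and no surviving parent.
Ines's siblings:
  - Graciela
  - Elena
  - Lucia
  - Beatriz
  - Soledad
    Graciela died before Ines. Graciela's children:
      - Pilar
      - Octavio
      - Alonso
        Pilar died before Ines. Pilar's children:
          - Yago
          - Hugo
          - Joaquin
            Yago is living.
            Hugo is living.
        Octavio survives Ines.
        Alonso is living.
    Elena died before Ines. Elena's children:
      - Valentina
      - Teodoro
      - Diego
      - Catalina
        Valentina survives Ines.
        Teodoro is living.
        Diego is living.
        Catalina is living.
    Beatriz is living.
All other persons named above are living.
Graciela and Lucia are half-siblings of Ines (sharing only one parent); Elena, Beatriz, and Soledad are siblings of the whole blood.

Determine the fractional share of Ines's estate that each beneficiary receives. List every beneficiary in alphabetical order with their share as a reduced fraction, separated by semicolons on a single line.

No spouse, descendants, or parent survives, so the estate passes to Ines's siblings per stirpes.
Half-blood siblings count for one-half the weight of whole-blood siblings at the initial division.
Dividing 1 in proportion to weights (total weight 4): Graciela (weight 1/2) → 1/8; Elena (weight 1) → 1/4; Lucia (weight 1/2) → 1/8; Beatriz (weight 1) → 1/4; Soledad (weight 1) → 1/4.
Graciela predeceased; the 1/8 allotted to Graciela's branch passes to Graciela's issue by representation.
The 1/8 is divided into 3 equal shares of 1/24 among Pilar, Octavio, Alonso.
Pilar predeceased; the 1/24 allotted to Pilar's branch passes to Pilar's issue by representation.
The 1/24 is divided into 3 equal shares of 1/72 among Yago, Hugo, Joaquin.
Yago is living and takes 1/72.
Hugo is living and takes 1/72.
Joaquin is living and takes 1/72.
Octavio is living and takes 1/24.
Alonso is living and takes 1/24.
Elena predeceased; the 1/4 allotted to Elena's branch passes to Elena's issue by representation.
The 1/4 is divided into 4 equal shares of 1/16 among Valentina, Teodoro, Diego, Catalina.
Valentina is living and takes 1/16.
Teodoro is living and takes 1/16.
Diego is living and takes 1/16.
Catalina is living and takes 1/16.
Lucia is living and takes 1/8.
Beatriz is living and takes 1/4.
Soledad is living and takes 1/4.

Alonso 1/24; Beatriz 1/4; Catalina 1/16; Diego 1/16; Hugo 1/72; Joaquin 1/72; Lucia 1/8; Octavio 1/24; Soledad 1/4; Teodoro 1/16; Valentina 1/16; Yago 1/72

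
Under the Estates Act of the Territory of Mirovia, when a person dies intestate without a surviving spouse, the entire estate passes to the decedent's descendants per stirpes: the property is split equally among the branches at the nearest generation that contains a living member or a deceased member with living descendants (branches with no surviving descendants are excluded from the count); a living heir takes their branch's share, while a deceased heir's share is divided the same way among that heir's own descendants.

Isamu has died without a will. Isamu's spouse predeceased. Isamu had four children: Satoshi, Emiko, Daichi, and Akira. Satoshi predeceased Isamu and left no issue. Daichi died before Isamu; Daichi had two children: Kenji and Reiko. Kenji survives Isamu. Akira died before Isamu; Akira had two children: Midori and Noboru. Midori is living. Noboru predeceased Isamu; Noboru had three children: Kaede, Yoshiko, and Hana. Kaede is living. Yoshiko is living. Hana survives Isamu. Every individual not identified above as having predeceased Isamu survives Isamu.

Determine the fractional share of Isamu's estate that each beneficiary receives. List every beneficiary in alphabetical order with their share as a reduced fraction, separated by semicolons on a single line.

There is no surviving spouse, so the entire estate passes to Isamu's descendants per stirpes.
Satoshi left no surviving issue, so that branch lapses and is disregarded.
The estate is divided into 3 equal shares of 1/3 among Emiko, Daichi, Akira.
Emiko is living and takes 1/3.
Daichi predeceased; the 1/3 allotted to Daichi's branch passes to Daichi's issue by representation.
The 1/3 is divided into 2 equal shares of 1/6 among Kenji, Reiko.
Kenji is living and takes 1/6.
Reiko is living and takes 1/6.
Akira predeceased; the 1/3 allotted to Akira's branch passes to Akira's issue by representation.
The 1/3 is divided into 2 equal shares of 1/6 among Midori, Noboru.
Midori is living and takes 1/6.
Noboru predeceased; the 1/6 allotted to Noboru's branch passes to Noboru's issue by representation.
The 1/6 is divided into 3 equal shares of 1/18 among Kaede, Yoshiko, Hana.
Kaede is living and takes 1/18.
Yoshiko is living and takes 1/18.
Hana is living and takes 1/18.

Emiko 1/3; Hana 1/18; Kaede 1/18; Kenji 1/6; Midori 1/6; Reiko 1/6; Yoshiko 1/18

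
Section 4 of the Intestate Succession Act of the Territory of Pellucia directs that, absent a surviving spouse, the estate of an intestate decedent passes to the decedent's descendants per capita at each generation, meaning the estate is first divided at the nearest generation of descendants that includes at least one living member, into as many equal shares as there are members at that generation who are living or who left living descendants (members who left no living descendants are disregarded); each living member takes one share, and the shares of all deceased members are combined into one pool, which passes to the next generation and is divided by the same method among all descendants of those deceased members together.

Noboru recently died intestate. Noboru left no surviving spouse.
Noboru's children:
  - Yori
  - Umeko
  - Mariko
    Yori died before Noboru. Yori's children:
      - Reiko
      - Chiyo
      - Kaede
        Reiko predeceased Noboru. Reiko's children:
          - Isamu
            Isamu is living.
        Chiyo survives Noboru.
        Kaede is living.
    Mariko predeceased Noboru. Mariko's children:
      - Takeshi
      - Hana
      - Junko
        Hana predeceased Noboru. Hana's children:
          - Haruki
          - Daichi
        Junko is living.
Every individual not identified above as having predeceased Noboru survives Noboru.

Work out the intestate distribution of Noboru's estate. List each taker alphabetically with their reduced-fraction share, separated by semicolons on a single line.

Chiyo 1/9; Daichi 2/27; Haruki 2/27; Isamu 2/27; Junko 1/9; Kaede 1/9; Takeshi 1/9; Umeko 1/3

There is no surviving spouse, so the entire estate passes to Noboru's descendants per capita at each generation.
At generation 1 (Yori, Umeko, Mariko) there are 3 shares of (1)/3 = 1/3 each.
Living: Umeko — each takes 1/3.
Deceased: Yori and Mariko. Their combined 2/3 is pooled and carried to generation 2.
At generation 2 (Reiko, Chiyo, Kaede, Takeshi, Hana, Junko) there are 6 shares of (2/3)/6 = 1/9 each.
Living: Chiyo, Kaede, Takeshi, and Junko — each takes 1/9.
Deceased: Reiko and Hana. Their combined 2/9 is pooled and carried to generation 3.
At generation 3 (Isamu, Haruki, Daichi) there are 3 shares of (2/9)/3 = 2/27 each.
Living: Isamu, Haruki, and Daichi — each takes 2/27.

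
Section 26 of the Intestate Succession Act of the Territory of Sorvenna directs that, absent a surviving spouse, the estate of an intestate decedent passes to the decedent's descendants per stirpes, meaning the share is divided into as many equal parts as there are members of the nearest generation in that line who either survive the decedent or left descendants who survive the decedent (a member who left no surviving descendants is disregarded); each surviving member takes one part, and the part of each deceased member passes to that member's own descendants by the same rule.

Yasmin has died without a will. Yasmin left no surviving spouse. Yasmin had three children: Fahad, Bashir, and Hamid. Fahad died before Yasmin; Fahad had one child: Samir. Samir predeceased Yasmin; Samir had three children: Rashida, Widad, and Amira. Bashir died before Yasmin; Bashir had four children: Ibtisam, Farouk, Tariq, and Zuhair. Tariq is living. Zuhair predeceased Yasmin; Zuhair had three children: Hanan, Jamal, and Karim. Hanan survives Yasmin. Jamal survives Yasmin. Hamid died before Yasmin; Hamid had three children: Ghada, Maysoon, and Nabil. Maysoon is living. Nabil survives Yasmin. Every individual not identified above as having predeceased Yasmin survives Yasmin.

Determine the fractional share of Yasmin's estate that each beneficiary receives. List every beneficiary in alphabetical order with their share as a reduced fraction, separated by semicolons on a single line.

Amira 1/9; Farouk 1/12; Ghada 1/9; Hanan 1/36; Ibtisam 1/12; Jamal 1/36; Karim 1/36; Maysoon 1/9; Nabil 1/9; Rashida 1/9; Tariq 1/12; Widad 1/9

There is no surviving spouse, so the entire estate passes to Yasmin's descendants per stirpes.
The estate is divided into 3 equal shares of 1/3 among Fahad, Bashir, Hamid.
Fahad predeceased; the 1/3 allotted to Fahad's branch passes to Fahad's issue by representation.
Samir's line is the sole branch at this level, so the full 1/3 passes to Samir's issue by representation.
The 1/3 is divided into 3 equal shares of 1/9 among Rashida, Widad, Amira.
Rashida is living and takes 1/9.
Widad is living and takes 1/9.
Amira is living and takes 1/9.
Bashir predeceased; the 1/3 allotted to Bashir's branch passes to Bashir's issue by representation.
The 1/3 is divided into 4 equal shares of 1/12 among Ibtisam, Farouk, Tariq, Zuhair.
Ibtisam is living and takes 1/12.
Farouk is living and takes 1/12.
Tariq is living and takes 1/12.
Zuhair predeceased; the 1/12 allotted to Zuhair's branch passes to Zuhair's issue by representation.
The 1/12 is divided into 3 equal shares of 1/36 among Hanan, Jamal, Karim.
Hanan is living and takes 1/36.
Jamal is living and takes 1/36.
Karim is living and takes 1/36.
Hamid predeceased; the 1/3 allotted to Hamid's branch passes to Hamid's issue by representation.
The 1/3 is divided into 3 equal shares of 1/9 among Ghada, Maysoon, Nabil.
Ghada is living and takes 1/9.
Maysoon is living and takes 1/9.
Nabil is living and takes 1/9.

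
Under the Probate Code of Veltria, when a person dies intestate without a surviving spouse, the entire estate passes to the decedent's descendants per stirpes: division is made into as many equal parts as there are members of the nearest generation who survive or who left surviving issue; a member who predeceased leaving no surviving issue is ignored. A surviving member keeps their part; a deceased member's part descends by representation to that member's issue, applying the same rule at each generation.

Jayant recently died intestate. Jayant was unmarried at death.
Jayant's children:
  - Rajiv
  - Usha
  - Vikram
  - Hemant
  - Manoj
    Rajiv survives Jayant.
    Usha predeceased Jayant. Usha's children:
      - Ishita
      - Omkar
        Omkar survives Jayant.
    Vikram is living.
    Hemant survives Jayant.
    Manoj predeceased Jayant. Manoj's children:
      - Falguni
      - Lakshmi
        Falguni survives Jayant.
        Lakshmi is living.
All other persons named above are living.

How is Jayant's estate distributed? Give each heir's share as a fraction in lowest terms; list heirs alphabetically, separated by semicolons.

Falguni 1/10; Hemant 1/5; Ishita 1/10; Lakshmi 1/10; Omkar 1/10; Rajiv 1/5; Vikram 1/5

There is no surviving spouse, so the entire estate passes to Jayant's descendants per stirpes.
The estate is divided into 5 equal shares of 1/5 among Rajiv, Usha, Vikram, Hemant, Manoj.
Rajiv is living and takes 1/5.
Usha predeceased; the 1/5 allotted to Usha's branch passes to Usha's issue by representation.
The 1/5 is divided into 2 equal shares of 1/10 among Ishita, Omkar.
Ishita is living and takes 1/10.
Omkar is living and takes 1/10.
Vikram is living and takes 1/5.
Hemant is living and takes 1/5.
Manoj predeceased; the 1/5 allotted to Manoj's branch passes to Manoj's issue by representation.
The 1/5 is divided into 2 equal shares of 1/10 among Falguni, Lakshmi.
Falguni is living and takes 1/10.
Lakshmi is living and takes 1/10.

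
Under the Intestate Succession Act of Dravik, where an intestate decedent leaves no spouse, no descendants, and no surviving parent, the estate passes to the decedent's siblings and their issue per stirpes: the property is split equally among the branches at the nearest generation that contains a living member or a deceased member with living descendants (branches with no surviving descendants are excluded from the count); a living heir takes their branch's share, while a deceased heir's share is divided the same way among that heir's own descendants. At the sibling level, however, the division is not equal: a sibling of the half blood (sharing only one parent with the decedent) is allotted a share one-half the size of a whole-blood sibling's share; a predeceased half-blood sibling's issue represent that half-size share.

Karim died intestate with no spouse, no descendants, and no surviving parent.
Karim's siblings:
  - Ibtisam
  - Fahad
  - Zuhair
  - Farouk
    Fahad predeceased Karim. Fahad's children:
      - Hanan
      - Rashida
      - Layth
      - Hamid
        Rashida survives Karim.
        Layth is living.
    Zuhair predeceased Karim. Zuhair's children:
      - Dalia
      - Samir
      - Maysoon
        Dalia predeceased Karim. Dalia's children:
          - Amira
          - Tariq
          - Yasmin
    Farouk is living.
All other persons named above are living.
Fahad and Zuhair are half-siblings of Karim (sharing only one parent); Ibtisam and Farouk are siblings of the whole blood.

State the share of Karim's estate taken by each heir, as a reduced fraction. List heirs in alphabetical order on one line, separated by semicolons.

Amira 1/54; Farouk 1/3; Hamid 1/24; Hanan 1/24; Ibtisam 1/3; Layth 1/24; Maysoon 1/18; Rashida 1/24; Samir 1/18; Tariq 1/54; Yasmin 1/54

No spouse, descendants, or parent survives, so the estate passes to Karim's siblings per stirpes.
Half-blood siblings count for one-half the weight of whole-blood siblings at the initial division.
Dividing 1 in proportion to weights (total weight 3): Ibtisam (weight 1) → 1/3; Fahad (weight 1/2) → 1/6; Zuhair (weight 1/2) → 1/6; Farouk (weight 1) → 1/3.
Ibtisam is living and takes 1/3.
Fahad predeceased; the 1/6 allotted to Fahad's branch passes to Fahad's issue by representation.
The 1/6 is divided into 4 equal shares of 1/24 among Hanan, Rashida, Layth, Hamid.
Hanan is living and takes 1/24.
Rashida is living and takes 1/24.
Layth is living and takes 1/24.
Hamid is living and takes 1/24.
Zuhair predeceased; the 1/6 allotted to Zuhair's branch passes to Zuhair's issue by representation.
The 1/6 is divided into 3 equal shares of 1/18 among Dalia, Samir, Maysoon.
Dalia predeceased; the 1/18 allotted to Dalia's branch passes to Dalia's issue by representation.
The 1/18 is divided into 3 equal shares of 1/54 among Amira, Tariq, Yasmin.
Amira is living and takes 1/54.
Tariq is living and takes 1/54.
Yasmin is living and takes 1/54.
Samir is living and takes 1/18.
Maysoon is living and takes 1/18.
Farouk is living and takes 1/3.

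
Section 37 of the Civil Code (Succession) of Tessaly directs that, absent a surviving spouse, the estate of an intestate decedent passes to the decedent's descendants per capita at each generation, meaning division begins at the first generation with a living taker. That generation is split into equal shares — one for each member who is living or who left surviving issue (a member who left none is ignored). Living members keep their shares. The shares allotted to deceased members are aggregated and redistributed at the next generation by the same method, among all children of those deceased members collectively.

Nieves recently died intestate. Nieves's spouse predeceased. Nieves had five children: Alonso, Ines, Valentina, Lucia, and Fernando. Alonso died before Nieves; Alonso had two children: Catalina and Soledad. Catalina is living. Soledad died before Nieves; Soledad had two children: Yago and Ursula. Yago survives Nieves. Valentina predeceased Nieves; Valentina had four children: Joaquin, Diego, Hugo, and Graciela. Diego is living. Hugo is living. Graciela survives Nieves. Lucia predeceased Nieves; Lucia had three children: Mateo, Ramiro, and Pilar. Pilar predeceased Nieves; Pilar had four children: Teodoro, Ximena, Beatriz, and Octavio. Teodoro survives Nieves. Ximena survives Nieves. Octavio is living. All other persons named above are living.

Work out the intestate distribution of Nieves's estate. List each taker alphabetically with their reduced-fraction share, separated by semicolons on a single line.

There is no surviving spouse, so the entire estate passes to Nieves's descendants per capita at each generation.
At generation 1 (Alonso, Ines, Valentina, Lucia, Fernando) there are 5 shares of (1)/5 = 1/5 each.
Living: Ines and Fernando — each takes 1/5.
Deceased: Alonso, Valentina, and Lucia. Their combined 3/5 is pooled and carried to generation 2.
At generation 2 (Catalina, Soledad, Joaquin, Diego, Hugo, Graciela, Mateo, Ramiro, Pilar) there are 9 shares of (3/5)/9 = 1/15 each.
Living: Catalina, Joaquin, Diego, Hugo, Graciela, Mateo, and Ramiro — each takes 1/15.
Deceased: Soledad and Pilar. Their combined 2/15 is pooled and carried to generation 3.
At generation 3 (Yago, Ursula, Teodoro, Ximena, Beatriz, Octavio) there are 6 shares of (2/15)/6 = 1/45 each.
Living: Yago, Ursula, Teodoro, Ximena, Beatriz, and Octavio — each takes 1/45.

Beatriz 1/45; Catalina 1/15; Diego 1/15; Fernando 1/5; Graciela 1/15; Hugo 1/15; Ines 1/5; Joaquin 1/15; Mateo 1/15; Octavio 1/45; Ramiro 1/15; Teodoro 1/45; Ursula 1/45; Ximena 1/45; Yago 1/45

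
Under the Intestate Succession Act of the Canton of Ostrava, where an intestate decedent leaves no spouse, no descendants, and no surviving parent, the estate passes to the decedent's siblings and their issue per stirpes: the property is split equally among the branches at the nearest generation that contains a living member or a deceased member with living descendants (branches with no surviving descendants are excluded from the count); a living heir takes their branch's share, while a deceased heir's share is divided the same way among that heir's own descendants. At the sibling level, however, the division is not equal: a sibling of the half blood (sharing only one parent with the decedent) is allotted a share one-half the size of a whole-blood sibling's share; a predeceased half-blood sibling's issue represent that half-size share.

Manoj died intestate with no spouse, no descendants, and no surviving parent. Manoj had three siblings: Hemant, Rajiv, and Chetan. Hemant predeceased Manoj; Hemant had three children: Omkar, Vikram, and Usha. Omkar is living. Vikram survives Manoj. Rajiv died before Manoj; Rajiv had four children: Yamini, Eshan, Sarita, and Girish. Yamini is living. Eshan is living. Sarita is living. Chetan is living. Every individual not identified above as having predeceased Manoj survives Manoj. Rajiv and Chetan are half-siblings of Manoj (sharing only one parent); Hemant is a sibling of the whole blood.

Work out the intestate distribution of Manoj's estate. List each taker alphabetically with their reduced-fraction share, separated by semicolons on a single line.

No spouse, descendants, or parent survives, so the estate passes to Manoj's siblings per stirpes.
Half-blood siblings count for one-half the weight of whole-blood siblings at the initial division.
Dividing 1 in proportion to weights (total weight 2): Hemant (weight 1) → 1/2; Rajiv (weight 1/2) → 1/4; Chetan (weight 1/2) → 1/4.
Hemant predeceased; the 1/2 allotted to Hemant's branch passes to Hemant's issue by representation.
The 1/2 is divided into 3 equal shares of 1/6 among Omkar, Vikram, Usha.
Omkar is living and takes 1/6.
Vikram is living and takes 1/6.
Usha is living and takes 1/6.
Rajiv predeceased; the 1/4 allotted to Rajiv's branch passes to Rajiv's issue by representation.
The 1/4 is divided into 4 equal shares of 1/16 among Yamini, Eshan, Sarita, Girish.
Yamini is living and takes 1/16.
Eshan is living and takes 1/16.
Sarita is living and takes 1/16.
Girish is living and takes 1/16.
Chetan is living and takes 1/4.

Chetan 1/4; Eshan 1/16; Girish 1/16; Omkar 1/6; Sarita 1/16; Usha 1/6; Vikram 1/6; Yamini 1/16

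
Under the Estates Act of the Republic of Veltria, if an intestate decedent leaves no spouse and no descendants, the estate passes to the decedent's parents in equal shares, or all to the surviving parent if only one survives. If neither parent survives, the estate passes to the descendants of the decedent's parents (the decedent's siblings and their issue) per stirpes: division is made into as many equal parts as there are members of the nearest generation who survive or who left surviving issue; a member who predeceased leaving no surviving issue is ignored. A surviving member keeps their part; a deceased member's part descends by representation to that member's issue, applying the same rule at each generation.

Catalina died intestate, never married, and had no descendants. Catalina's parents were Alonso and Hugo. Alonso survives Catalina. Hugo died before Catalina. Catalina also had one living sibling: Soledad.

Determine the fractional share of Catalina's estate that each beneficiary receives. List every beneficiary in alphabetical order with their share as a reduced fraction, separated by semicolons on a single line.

Only one parent, Alonso, survives, so Alonso takes the entire estate. The siblings take nothing because a surviving parent has priority.

Alonso 1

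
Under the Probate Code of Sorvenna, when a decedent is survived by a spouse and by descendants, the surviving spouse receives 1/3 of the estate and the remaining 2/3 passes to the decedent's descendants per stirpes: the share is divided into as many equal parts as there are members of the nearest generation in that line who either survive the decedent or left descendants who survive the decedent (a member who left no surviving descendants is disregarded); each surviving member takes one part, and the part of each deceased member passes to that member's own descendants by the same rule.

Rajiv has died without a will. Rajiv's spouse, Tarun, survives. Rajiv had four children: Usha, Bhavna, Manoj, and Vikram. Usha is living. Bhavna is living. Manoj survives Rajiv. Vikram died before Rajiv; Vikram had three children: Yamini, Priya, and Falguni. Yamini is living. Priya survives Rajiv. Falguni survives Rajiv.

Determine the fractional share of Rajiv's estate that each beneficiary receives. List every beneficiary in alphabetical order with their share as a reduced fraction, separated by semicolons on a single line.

Bhavna 1/6; Falguni 1/18; Manoj 1/6; Priya 1/18; Tarun 1/3; Usha 1/6; Yamini 1/18

Tarun, as surviving spouse, takes 1/3.
The remaining 2/3 passes to Rajiv's descendants per stirpes.
The 2/3 is divided into 4 equal shares of 1/6 among Usha, Bhavna, Manoj, Vikram.
Usha is living and takes 1/6.
Bhavna is living and takes 1/6.
Manoj is living and takes 1/6.
Vikram predeceased; the 1/6 allotted to Vikram's branch passes to Vikram's issue by representation.
The 1/6 is divided into 3 equal shares of 1/18 among Yamini, Priya, Falguni.
Yamini is living and takes 1/18.
Priya is living and takes 1/18.
Falguni is living and takes 1/18.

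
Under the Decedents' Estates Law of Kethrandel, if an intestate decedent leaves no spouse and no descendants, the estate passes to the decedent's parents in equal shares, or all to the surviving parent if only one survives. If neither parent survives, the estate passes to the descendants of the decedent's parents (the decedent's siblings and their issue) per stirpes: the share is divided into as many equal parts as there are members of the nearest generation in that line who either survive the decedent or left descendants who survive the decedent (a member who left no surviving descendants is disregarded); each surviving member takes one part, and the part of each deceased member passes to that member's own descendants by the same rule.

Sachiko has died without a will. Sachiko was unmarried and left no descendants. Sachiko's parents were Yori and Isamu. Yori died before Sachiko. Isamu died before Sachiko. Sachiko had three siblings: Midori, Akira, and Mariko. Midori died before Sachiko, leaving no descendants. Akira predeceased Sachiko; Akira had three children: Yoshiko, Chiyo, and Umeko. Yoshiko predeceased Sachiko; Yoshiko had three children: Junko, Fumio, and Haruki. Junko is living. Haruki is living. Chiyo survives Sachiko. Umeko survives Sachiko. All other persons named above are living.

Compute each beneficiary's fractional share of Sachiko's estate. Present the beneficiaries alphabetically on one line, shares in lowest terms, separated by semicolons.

Neither parent survives and there are no descendants, so the estate passes to Sachiko's siblings and their issue per stirpes.
Midori left no surviving issue, so that branch lapses and is disregarded.
The estate is divided into 2 equal shares of 1/2 among Akira, Mariko.
Akira predeceased; the 1/2 allotted to Akira's branch passes to Akira's issue by representation.
The 1/2 is divided into 3 equal shares of 1/6 among Yoshiko, Chiyo, Umeko.
Yoshiko predeceased; the 1/6 allotted to Yoshiko's branch passes to Yoshiko's issue by representation.
The 1/6 is divided into 3 equal shares of 1/18 among Junko, Fumio, Haruki.
Junko is living and takes 1/18.
Fumio is living and takes 1/18.
Haruki is living and takes 1/18.
Chiyo is living and takes 1/6.
Umeko is living and takes 1/6.
Mariko is living and takes 1/2.

Chiyo 1/6; Fumio 1/18; Haruki 1/18; Junko 1/18; Mariko 1/2; Umeko 1/6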